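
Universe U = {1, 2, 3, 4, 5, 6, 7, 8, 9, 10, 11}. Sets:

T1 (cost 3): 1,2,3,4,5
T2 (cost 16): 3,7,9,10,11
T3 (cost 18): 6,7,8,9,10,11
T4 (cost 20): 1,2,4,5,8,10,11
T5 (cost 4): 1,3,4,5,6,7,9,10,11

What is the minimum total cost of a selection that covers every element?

T1, T3 cover every element at cost 3 + 18 = 21.
Any cover uses at least 2 sets; among all covering selections none totals below 21.

21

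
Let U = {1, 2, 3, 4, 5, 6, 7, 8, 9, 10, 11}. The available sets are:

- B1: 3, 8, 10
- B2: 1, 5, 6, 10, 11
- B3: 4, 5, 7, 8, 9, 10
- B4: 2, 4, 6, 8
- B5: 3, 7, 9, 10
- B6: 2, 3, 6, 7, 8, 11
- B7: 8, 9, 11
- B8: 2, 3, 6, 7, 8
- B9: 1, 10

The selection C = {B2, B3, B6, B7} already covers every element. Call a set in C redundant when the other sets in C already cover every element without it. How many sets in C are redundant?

1

Drop B2: 1 uncovered — not redundant.
Drop B3: 4 uncovered — not redundant.
Drop B6: 2, 3 uncovered — not redundant.
Drop B7: the rest still cover every element — redundant.
1 redundant: B7.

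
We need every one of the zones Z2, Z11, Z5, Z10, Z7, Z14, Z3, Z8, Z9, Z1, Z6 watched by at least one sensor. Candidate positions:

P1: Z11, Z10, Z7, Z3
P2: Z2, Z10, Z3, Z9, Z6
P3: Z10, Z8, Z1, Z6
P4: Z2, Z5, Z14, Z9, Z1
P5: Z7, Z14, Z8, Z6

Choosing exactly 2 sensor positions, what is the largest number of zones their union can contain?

Choosing P1, P4 covers {Z2, Z11, Z5, Z10, Z7, Z14, Z3, Z9, Z1} — 9 zones.
No choice of 2 sensor positions does better; here Z8, Z6 are left uncovered.

9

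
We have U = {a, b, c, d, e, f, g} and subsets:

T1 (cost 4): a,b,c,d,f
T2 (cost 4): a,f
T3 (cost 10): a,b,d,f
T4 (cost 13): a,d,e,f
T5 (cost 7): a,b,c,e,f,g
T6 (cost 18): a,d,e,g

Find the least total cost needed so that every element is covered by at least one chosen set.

T1, T5 cover every element at cost 4 + 7 = 11.
Any cover uses at least 2 sets; among all covering selections none totals below 11.

11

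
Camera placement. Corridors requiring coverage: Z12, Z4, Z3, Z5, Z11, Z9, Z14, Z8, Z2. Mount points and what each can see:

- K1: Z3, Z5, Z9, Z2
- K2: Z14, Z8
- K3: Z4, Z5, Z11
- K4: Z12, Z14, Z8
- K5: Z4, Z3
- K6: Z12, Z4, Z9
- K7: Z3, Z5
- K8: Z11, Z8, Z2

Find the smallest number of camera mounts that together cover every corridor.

K1, K3, K4 together cover {Z12, Z4, Z3, Z5, Z11, Z9, Z14, Z8, Z2} — every corridor.
No 2 of the 8 camera mounts cover everything (all 28 pairs fall short), so 3 is minimum.

3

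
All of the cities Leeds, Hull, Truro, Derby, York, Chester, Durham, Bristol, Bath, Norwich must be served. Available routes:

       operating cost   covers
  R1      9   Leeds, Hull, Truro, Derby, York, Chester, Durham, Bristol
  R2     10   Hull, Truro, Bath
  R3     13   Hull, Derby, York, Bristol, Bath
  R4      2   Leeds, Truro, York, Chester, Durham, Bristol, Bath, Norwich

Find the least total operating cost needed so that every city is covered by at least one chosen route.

11

R1, R4 cover every city at operating cost 9 + 2 = 11.
Any cover uses at least 2 routes; among all covering selections none totals below 11.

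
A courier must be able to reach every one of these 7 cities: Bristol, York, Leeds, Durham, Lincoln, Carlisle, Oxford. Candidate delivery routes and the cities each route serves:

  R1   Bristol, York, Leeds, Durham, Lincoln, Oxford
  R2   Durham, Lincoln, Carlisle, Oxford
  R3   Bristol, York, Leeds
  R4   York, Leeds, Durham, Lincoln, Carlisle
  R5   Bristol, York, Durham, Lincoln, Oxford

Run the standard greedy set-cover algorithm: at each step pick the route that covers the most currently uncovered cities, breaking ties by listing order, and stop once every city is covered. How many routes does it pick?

Pick 1: R1 covers 6 new cities (Bristol, York, Leeds, Durham, Lincoln, Oxford).
Pick 2: R2 covers 1 new cities (Carlisle).
Greedy uses 2 routes.

2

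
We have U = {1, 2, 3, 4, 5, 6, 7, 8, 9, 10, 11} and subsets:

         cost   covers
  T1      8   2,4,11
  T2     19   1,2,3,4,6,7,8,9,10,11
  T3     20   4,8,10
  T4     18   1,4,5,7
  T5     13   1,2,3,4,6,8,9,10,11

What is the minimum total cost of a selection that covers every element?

31

T4, T5 cover every element at cost 18 + 13 = 31.
Any cover uses at least 2 sets; among all covering selections none totals below 31.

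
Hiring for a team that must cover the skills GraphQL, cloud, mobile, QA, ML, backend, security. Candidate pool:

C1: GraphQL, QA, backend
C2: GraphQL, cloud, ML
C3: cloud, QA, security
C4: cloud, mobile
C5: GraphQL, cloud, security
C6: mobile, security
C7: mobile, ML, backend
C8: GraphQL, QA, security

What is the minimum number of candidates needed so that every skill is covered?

3

C1, C2, C6 together cover {GraphQL, cloud, mobile, QA, ML, backend, security} — every skill.
No 2 of the 8 candidates cover everything (all 28 pairs fall short), so 3 is minimum.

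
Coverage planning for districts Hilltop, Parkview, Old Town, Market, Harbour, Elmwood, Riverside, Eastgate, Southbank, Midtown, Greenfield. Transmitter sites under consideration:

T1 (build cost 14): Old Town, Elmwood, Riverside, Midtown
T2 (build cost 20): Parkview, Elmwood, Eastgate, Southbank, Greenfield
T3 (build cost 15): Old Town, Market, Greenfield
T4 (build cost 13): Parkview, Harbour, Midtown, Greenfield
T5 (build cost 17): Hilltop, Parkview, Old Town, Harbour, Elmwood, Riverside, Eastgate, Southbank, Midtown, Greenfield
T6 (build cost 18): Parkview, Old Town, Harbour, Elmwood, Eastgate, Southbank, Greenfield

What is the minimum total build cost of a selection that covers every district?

T3, T5 cover every district at build cost 15 + 17 = 32.
Any cover uses at least 2 transmitter sites; among all covering selections none totals below 32.

32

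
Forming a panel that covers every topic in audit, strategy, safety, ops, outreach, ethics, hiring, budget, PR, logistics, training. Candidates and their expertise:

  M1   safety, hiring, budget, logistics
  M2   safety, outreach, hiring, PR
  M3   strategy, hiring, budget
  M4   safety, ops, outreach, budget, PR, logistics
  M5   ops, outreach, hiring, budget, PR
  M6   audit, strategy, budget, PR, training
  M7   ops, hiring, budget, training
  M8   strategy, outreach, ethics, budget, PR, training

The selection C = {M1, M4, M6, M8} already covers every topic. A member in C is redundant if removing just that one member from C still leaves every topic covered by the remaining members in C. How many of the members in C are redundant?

0

Drop M1: hiring uncovered — not redundant.
Drop M4: ops uncovered — not redundant.
Drop M6: audit uncovered — not redundant.
Drop M8: ethics uncovered — not redundant.
None of the members in C is redundant.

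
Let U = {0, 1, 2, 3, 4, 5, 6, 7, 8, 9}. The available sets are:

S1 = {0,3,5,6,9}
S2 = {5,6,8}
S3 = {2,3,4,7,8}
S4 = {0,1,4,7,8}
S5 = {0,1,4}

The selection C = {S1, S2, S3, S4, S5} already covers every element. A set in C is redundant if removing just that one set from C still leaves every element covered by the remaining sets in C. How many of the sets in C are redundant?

3

Drop S1: 9 uncovered — not redundant.
Drop S2: the rest still cover every element — redundant.
Drop S3: 2 uncovered — not redundant.
Drop S4: the rest still cover every element — redundant.
Drop S5: the rest still cover every element — redundant.
3 redundant: S2, S4, S5.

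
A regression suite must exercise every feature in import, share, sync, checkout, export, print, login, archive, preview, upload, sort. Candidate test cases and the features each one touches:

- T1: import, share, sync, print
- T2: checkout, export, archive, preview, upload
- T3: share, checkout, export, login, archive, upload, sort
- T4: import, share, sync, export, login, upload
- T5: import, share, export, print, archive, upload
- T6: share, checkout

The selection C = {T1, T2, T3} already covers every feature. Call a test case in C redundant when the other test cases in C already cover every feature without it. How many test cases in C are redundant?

0

Drop T1: import, sync, print uncovered — not redundant.
Drop T2: preview uncovered — not redundant.
Drop T3: login, sort uncovered — not redundant.
None of the test cases in C is redundant.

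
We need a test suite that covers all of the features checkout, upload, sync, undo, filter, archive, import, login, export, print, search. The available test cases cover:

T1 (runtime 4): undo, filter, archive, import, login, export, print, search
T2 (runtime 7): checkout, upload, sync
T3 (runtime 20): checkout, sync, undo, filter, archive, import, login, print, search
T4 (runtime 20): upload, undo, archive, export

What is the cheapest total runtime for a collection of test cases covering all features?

T1, T2 cover every feature at runtime 4 + 7 = 11.
Any cover uses at least 2 test cases; among all covering selections none totals below 11.

11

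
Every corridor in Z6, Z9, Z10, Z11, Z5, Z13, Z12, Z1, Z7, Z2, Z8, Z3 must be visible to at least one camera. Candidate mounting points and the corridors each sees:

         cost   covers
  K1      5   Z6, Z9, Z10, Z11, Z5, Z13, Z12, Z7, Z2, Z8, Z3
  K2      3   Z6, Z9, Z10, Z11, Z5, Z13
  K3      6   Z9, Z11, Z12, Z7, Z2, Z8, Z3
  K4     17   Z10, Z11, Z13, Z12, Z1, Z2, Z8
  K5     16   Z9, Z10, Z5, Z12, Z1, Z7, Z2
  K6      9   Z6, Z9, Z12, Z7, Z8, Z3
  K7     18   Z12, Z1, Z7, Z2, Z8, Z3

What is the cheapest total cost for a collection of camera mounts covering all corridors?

21

K1, K5 cover every corridor at cost 5 + 16 = 21.
Any cover uses at least 2 camera mounts; among all covering selections none totals below 21.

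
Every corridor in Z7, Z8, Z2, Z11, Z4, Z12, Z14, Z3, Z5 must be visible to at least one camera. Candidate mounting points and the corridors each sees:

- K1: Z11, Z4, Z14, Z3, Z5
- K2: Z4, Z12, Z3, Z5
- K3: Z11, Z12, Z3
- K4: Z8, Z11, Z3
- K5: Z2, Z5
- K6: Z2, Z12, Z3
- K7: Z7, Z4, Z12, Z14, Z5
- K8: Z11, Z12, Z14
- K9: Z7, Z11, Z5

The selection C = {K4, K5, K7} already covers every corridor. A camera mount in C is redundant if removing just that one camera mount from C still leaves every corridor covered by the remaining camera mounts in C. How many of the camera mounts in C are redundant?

0

Drop K4: Z8, Z11, Z3 uncovered — not redundant.
Drop K5: Z2 uncovered — not redundant.
Drop K7: Z7, Z4, Z12, Z14 uncovered — not redundant.
None of the camera mounts in C is redundant.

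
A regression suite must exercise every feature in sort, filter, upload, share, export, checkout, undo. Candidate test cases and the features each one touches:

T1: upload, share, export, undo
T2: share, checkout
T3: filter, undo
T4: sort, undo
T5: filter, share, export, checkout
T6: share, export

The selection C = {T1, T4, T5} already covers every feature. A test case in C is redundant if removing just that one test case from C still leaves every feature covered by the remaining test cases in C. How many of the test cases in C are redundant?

0

Drop T1: upload uncovered — not redundant.
Drop T4: sort uncovered — not redundant.
Drop T5: filter, checkout uncovered — not redundant.
None of the test cases in C is redundant.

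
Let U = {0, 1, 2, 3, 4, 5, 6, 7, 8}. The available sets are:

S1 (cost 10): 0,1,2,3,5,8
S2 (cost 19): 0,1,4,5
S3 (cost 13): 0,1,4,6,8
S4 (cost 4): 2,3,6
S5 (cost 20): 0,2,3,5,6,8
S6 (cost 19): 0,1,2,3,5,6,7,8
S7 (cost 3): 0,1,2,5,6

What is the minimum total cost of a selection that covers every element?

32

S3, S6 cover every element at cost 13 + 19 = 32.
Any cover uses at least 2 sets; among all covering selections none totals below 32.
Greedy by coverage-per-cost would pick S7, S4, S3, S6 for 39 — worse than the optimum 32.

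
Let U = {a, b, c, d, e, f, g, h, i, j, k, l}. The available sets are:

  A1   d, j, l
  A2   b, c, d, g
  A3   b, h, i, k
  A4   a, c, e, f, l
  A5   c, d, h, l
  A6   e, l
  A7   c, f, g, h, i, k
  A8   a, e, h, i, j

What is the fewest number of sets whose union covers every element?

4

A1, A2, A3, A4 together cover {a, b, c, d, e, f, g, h, i, j, k, l} — every element.
No 3 of the 8 sets cover everything (all 56 triples fall short), so 4 is minimum.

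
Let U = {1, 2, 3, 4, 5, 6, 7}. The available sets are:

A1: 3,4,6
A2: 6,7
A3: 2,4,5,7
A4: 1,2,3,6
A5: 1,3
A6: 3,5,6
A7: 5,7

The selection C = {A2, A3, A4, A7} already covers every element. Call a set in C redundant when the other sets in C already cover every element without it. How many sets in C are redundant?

Drop A2: the rest still cover every element — redundant.
Drop A3: 4 uncovered — not redundant.
Drop A4: 1, 3 uncovered — not redundant.
Drop A7: the rest still cover every element — redundant.
2 redundant: A2, A7.

2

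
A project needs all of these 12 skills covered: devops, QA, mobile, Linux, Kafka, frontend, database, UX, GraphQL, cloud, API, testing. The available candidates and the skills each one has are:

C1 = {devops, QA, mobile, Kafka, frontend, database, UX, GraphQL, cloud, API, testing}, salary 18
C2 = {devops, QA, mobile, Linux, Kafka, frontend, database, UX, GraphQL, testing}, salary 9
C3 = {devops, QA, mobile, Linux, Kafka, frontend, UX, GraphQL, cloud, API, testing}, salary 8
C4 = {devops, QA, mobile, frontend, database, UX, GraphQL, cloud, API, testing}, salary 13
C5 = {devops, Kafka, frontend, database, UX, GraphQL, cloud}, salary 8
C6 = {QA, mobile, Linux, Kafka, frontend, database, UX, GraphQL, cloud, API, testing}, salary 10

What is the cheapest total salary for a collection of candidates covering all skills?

C3, C5 cover every skill at salary 8 + 8 = 16.
Any cover uses at least 2 candidates; among all covering selections none totals below 16.

16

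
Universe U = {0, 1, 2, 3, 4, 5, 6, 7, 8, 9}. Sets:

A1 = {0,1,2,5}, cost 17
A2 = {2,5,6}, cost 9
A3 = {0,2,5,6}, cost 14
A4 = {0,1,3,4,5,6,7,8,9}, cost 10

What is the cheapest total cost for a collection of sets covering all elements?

A2, A4 cover every element at cost 9 + 10 = 19.
Any cover uses at least 2 sets; among all covering selections none totals below 19.

19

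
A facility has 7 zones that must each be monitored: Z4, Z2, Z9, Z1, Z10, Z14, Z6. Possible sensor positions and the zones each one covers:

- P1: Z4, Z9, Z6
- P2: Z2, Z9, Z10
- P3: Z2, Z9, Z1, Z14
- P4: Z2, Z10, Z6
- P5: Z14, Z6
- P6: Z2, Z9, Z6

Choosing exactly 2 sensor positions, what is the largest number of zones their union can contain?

Choosing P1, P3 covers {Z4, Z2, Z9, Z1, Z14, Z6} — 6 zones.
No choice of 2 sensor positions does better; here Z10 is left uncovered.

6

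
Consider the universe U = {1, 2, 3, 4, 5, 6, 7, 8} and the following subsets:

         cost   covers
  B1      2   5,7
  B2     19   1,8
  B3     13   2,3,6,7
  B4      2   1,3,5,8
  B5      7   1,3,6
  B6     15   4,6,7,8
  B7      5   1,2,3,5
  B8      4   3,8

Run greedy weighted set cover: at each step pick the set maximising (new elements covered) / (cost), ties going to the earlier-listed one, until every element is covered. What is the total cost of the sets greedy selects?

Pick 1: B4 adds 4 new (1, 3, 5, 8) at cost 2 (ratio 4/2).
Pick 2: B1 adds 1 new (7) at cost 2 (ratio 1/2).
Pick 3: B7 adds 1 new (2) at cost 5 (ratio 1/5).
Pick 4: B5 adds 1 new (6) at cost 7 (ratio 1/7).
Pick 5: B6 adds 1 new (4) at cost 15 (ratio 1/15).
Greedy total cost: 2 + 2 + 5 + 7 + 15 = 31. (The true optimum is 20, so greedy overshoots here.)

31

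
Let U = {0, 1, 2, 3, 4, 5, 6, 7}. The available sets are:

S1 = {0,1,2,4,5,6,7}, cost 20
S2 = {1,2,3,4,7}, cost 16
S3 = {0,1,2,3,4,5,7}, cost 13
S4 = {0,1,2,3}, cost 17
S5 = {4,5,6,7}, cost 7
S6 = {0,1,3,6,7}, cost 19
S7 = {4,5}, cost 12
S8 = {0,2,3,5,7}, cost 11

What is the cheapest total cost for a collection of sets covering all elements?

20

S3, S5 cover every element at cost 13 + 7 = 20.
Any cover uses at least 2 sets; among all covering selections none totals below 20.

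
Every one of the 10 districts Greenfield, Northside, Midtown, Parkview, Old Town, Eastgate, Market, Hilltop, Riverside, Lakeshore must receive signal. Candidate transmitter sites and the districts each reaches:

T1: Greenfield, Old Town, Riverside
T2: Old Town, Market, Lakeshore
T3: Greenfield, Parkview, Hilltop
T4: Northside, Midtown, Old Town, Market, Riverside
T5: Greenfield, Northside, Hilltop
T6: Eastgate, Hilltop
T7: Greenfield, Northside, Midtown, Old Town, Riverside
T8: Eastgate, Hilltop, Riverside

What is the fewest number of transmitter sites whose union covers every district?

T2, T3, T4, T6 together cover {Greenfield, Northside, Midtown, Parkview, Old Town, Eastgate, Market, Hilltop, Riverside, Lakeshore} — every district.
No 3 of the 8 transmitter sites cover everything (all 56 triples fall short), so 4 is minimum.

4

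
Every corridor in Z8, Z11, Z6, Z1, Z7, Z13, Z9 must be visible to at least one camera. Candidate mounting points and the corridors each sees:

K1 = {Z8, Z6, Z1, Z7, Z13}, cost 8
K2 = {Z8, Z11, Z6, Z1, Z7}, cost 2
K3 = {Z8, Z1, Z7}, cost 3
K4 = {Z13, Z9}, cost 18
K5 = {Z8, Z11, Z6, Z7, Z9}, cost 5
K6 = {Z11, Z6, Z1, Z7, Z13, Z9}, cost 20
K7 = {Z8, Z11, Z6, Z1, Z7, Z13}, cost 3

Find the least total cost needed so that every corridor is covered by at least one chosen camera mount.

8

K5, K7 cover every corridor at cost 5 + 3 = 8.
Any cover uses at least 2 camera mounts; among all covering selections none totals below 8.
Greedy by coverage-per-cost would pick K2, K7, K5 for 10 — worse than the optimum 8.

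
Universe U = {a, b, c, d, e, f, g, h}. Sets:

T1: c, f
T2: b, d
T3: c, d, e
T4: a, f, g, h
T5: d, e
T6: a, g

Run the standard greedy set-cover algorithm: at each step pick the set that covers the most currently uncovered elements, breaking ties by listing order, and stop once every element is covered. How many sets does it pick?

3

Pick 1: T4 covers 4 new elements (a, f, g, h).
Pick 2: T3 covers 3 new elements (c, d, e).
Pick 3: T2 covers 1 new elements (b).
Greedy uses 3 sets.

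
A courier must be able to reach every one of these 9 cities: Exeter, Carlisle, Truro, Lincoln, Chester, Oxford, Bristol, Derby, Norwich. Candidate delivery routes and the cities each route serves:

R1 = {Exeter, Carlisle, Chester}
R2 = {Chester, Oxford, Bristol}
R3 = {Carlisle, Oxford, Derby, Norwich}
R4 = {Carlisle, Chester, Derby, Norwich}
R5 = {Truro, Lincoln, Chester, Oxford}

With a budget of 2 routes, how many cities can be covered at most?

Choosing R3, R5 covers {Carlisle, Truro, Lincoln, Chester, Oxford, Derby, Norwich} — 7 cities.
No choice of 2 routes does better; here Exeter, Bristol are left uncovered.

7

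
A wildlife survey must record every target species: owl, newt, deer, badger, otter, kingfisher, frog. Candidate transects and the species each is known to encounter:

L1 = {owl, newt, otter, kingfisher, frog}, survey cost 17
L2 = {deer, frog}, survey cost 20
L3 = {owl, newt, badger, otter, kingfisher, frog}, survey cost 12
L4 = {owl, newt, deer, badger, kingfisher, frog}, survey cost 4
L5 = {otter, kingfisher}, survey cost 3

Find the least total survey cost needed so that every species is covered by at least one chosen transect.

7

L4, L5 cover every species at survey cost 4 + 3 = 7.
Any cover uses at least 2 transects; among all covering selections none totals below 7.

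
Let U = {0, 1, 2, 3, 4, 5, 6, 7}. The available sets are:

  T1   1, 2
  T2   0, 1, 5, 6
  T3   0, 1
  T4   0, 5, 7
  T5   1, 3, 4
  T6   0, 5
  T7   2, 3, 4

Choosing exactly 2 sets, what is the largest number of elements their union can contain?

Choosing T2, T7 covers {0, 1, 2, 3, 4, 5, 6} — 7 elements.
No choice of 2 sets does better; here 7 is left uncovered.

7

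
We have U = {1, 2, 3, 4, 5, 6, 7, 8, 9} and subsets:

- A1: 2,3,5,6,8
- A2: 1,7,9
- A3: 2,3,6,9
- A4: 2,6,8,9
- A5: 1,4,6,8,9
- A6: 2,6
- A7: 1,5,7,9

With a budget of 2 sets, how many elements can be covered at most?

8

Choosing A1, A2 covers {1, 2, 3, 5, 6, 7, 8, 9} — 8 elements.
No choice of 2 sets does better; here 4 is left uncovered.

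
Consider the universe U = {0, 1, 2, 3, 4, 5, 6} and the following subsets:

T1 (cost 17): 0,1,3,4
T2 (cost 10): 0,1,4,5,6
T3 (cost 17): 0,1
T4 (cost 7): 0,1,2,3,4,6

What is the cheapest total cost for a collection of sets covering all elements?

17

T2, T4 cover every element at cost 10 + 7 = 17.
Any cover uses at least 2 sets; among all covering selections none totals below 17.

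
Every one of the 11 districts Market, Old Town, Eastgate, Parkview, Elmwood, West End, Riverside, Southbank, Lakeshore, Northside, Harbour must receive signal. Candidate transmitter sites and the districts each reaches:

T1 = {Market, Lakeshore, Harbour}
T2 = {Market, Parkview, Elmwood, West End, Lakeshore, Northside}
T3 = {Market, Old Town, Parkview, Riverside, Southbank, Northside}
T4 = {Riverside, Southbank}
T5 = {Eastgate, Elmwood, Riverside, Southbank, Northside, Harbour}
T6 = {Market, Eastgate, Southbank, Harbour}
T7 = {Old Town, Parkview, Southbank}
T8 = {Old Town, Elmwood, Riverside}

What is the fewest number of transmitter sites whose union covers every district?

3

T2, T3, T5 together cover {Market, Old Town, Eastgate, Parkview, Elmwood, West End, Riverside, Southbank, Lakeshore, Northside, Harbour} — every district.
No 2 of the 8 transmitter sites cover everything (all 28 pairs fall short), so 3 is minimum.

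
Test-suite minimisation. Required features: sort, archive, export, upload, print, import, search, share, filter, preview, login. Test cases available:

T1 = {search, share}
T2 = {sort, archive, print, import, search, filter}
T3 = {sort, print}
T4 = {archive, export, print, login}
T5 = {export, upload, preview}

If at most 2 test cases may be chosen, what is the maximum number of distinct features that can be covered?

9

Choosing T2, T5 covers {sort, archive, export, upload, print, import, search, filter, preview} — 9 features.
No choice of 2 test cases does better; here share, login are left uncovered.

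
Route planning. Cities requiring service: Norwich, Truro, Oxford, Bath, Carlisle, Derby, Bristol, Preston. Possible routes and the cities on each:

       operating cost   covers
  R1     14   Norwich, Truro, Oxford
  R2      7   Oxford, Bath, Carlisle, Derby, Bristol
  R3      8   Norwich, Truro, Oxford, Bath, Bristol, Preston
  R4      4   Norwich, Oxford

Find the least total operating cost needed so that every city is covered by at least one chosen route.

R2, R3 cover every city at operating cost 7 + 8 = 15.
Any cover uses at least 2 routes; among all covering selections none totals below 15.

15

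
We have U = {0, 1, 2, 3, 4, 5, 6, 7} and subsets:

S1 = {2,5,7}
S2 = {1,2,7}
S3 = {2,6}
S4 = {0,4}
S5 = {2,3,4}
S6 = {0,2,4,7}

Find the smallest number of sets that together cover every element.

5

S1, S2, S3, S4, S5 together cover {0, 1, 2, 3, 4, 5, 6, 7} — every element.
No 4 of the 6 sets cover everything (all 15 size-4 selections fall short), so 5 is minimum.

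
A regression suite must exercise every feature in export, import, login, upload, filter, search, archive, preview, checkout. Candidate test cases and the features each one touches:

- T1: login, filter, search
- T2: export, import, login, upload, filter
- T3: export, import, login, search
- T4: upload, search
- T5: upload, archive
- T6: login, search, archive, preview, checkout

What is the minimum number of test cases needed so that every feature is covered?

T2, T6 together cover {export, import, login, upload, filter, search, archive, preview, checkout} — every feature.
No single test case contains all 9 features, so 2 is optimal.

2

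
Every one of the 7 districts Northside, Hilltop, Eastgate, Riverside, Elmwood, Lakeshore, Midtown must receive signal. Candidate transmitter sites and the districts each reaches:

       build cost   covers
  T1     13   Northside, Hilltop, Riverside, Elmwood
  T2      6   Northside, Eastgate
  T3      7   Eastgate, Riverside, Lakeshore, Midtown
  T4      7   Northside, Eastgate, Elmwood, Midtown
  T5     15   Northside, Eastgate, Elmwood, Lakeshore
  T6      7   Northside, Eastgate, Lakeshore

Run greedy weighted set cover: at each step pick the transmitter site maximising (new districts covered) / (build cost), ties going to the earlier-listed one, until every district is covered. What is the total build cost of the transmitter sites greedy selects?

27

Pick 1: T3 adds 4 new (Eastgate, Riverside, Lakeshore, Midtown) at build cost 7 (ratio 4/7).
Pick 2: T4 adds 2 new (Northside, Elmwood) at build cost 7 (ratio 2/7).
Pick 3: T1 adds 1 new (Hilltop) at build cost 13 (ratio 1/13).
Greedy total build cost: 7 + 7 + 13 = 27. (The true optimum is 20, so greedy overshoots here.)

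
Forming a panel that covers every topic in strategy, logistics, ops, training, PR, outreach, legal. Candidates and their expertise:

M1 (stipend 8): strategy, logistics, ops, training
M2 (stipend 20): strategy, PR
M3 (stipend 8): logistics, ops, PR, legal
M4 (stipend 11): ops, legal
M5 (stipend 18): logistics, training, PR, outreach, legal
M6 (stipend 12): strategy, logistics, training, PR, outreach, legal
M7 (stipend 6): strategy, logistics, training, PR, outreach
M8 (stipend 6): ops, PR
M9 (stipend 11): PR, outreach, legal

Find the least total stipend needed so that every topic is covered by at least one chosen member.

M3, M7 cover every topic at stipend 8 + 6 = 14.
Any cover uses at least 2 members; among all covering selections none totals below 14.

14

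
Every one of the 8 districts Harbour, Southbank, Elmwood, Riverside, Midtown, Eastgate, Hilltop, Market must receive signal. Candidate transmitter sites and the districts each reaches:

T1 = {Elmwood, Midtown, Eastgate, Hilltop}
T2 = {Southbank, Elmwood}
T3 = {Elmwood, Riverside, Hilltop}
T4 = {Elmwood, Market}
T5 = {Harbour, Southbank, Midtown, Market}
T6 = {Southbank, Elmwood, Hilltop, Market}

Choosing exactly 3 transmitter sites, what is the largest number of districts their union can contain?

8

Choosing T1, T3, T5 covers {Harbour, Southbank, Elmwood, Riverside, Midtown, Eastgate, Hilltop, Market} — 8 districts.
That is all 8 districts.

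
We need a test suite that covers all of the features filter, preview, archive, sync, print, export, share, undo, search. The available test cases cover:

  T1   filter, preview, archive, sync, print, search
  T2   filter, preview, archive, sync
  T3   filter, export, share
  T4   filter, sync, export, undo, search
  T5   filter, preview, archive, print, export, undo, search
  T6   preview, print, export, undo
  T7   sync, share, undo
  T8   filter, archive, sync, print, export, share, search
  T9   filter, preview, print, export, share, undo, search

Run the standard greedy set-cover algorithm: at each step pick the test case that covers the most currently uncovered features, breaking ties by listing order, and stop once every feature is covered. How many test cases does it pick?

2

Pick 1: T5 covers 7 new features (filter, preview, archive, print, export, undo, search).
Pick 2: T7 covers 2 new features (sync, share).
Greedy uses 2 test cases.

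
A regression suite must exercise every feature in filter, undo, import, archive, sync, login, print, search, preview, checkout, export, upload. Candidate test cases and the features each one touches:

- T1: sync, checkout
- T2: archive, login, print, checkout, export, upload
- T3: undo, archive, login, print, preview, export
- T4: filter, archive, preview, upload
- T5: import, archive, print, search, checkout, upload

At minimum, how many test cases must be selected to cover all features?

T1, T3, T4, T5 together cover {filter, undo, import, archive, sync, login, print, search, preview, checkout, export, upload} — every feature.
No 3 of the 5 test cases cover everything (all 10 triples fall short), so 4 is minimum.
Greedy (largest uncovered first) would take T2, T3, T5, T1, T4 — 5 test cases — but 4 suffice.

4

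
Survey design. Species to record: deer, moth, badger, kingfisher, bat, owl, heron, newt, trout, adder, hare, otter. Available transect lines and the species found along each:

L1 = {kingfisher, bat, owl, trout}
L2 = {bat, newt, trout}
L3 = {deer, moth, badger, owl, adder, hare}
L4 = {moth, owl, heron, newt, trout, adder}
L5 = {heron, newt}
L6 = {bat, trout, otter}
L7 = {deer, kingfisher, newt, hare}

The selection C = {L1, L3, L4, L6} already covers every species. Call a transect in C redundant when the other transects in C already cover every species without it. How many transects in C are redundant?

0

Drop L1: kingfisher uncovered — not redundant.
Drop L3: deer, badger, hare uncovered — not redundant.
Drop L4: heron, newt uncovered — not redundant.
Drop L6: otter uncovered — not redundant.
None of the transects in C is redundant.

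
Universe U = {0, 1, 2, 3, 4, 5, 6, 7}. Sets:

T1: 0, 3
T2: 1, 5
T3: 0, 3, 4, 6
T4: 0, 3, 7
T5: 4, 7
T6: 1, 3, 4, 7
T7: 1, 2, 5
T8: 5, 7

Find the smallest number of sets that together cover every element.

T3, T4, T7 together cover {0, 1, 2, 3, 4, 5, 6, 7} — every element.
No 2 of the 8 sets cover everything (all 28 pairs fall short), so 3 is minimum.

3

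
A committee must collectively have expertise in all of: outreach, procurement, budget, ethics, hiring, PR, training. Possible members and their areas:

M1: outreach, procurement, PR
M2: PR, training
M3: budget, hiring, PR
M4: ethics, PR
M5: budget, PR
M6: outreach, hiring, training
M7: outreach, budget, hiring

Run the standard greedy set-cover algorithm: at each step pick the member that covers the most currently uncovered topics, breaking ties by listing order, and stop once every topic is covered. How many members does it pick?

Pick 1: M1 covers 3 new topics (outreach, procurement, PR).
Pick 2: M3 covers 2 new topics (budget, hiring).
Pick 3: M2 covers 1 new topics (training).
Pick 4: M4 covers 1 new topics (ethics).
Greedy uses 4 members.

4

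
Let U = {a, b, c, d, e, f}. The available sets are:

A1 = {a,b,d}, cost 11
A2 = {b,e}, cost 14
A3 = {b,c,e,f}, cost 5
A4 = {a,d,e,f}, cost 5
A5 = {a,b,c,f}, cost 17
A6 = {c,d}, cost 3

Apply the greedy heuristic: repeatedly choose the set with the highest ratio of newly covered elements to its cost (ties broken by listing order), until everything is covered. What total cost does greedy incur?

Pick 1: A3 adds 4 new (b, c, e, f) at cost 5 (ratio 4/5).
Pick 2: A4 adds 2 new (a, d) at cost 5 (ratio 2/5).
Greedy total cost: 5 + 5 = 10.

10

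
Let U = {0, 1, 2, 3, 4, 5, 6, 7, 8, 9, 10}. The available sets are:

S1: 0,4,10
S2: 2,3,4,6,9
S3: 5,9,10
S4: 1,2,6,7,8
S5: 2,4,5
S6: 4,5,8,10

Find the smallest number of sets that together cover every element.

4

S1, S2, S3, S4 together cover {0, 1, 2, 3, 4, 5, 6, 7, 8, 9, 10} — every element.
No 3 of the 6 sets cover everything (all 20 triples fall short), so 4 is minimum.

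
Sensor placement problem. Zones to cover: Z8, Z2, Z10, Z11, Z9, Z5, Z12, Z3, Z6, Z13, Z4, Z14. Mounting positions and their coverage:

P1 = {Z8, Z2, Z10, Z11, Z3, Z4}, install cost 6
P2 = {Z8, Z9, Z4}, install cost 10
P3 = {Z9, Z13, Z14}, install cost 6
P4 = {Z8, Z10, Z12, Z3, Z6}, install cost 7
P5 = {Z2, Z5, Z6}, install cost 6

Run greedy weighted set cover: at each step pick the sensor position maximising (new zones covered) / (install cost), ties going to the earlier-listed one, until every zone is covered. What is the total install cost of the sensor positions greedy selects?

Pick 1: P1 adds 6 new (Z8, Z2, Z10, Z11, Z3, Z4) at install cost 6 (ratio 6/6).
Pick 2: P3 adds 3 new (Z9, Z13, Z14) at install cost 6 (ratio 3/6).
Pick 3: P5 adds 2 new (Z5, Z6) at install cost 6 (ratio 2/6).
Pick 4: P4 adds 1 new (Z12) at install cost 7 (ratio 1/7).
Greedy total install cost: 6 + 6 + 6 + 7 = 25.

25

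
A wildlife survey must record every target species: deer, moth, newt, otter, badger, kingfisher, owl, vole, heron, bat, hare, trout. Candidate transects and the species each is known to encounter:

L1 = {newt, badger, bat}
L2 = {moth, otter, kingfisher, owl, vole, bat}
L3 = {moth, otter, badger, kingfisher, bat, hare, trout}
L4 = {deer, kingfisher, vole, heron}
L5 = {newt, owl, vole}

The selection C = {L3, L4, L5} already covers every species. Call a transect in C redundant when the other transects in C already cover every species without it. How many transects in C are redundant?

Drop L3: moth, otter, badger, bat, … uncovered — not redundant.
Drop L4: deer, heron uncovered — not redundant.
Drop L5: newt, owl uncovered — not redundant.
None of the transects in C is redundant.

0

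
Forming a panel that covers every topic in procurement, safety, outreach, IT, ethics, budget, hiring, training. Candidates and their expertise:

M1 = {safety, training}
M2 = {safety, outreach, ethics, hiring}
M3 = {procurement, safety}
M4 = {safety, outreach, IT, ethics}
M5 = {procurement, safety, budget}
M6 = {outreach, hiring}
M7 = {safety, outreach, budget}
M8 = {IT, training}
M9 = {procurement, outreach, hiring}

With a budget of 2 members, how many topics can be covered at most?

6

Choosing M2, M5 covers {procurement, safety, outreach, ethics, budget, hiring} — 6 topics.
No choice of 2 members does better; here IT, training are left uncovered.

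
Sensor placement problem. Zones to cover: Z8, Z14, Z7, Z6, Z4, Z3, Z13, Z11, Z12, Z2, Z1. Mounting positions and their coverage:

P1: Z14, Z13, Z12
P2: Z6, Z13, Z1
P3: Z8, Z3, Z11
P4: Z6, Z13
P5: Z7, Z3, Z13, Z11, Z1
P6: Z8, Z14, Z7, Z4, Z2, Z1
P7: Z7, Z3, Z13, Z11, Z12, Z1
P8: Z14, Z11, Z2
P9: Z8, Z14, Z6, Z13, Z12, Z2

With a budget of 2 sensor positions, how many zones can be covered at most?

10

Choosing P5, P9 covers {Z8, Z14, Z7, Z6, Z3, Z13, Z11, Z12, Z2, Z1} — 10 zones.
No choice of 2 sensor positions does better; here Z4 is left uncovered.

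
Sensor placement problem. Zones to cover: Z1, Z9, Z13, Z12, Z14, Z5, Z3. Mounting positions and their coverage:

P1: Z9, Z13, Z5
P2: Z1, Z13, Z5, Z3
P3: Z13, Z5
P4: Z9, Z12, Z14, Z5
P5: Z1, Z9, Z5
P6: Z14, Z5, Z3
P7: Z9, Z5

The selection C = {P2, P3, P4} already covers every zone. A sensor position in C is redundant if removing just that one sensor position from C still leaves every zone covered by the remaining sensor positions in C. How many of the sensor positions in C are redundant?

Drop P2: Z1, Z3 uncovered — not redundant.
Drop P3: the rest still cover every zone — redundant.
Drop P4: Z9, Z12, Z14 uncovered — not redundant.
1 redundant: P3.

1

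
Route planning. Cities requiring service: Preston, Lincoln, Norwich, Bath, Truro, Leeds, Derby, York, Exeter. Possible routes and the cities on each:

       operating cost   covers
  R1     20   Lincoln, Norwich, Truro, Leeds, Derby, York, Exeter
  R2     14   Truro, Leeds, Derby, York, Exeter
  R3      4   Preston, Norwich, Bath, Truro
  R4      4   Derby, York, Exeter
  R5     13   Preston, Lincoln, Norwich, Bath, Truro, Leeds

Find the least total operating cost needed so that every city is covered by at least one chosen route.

17

R4, R5 cover every city at operating cost 4 + 13 = 17.
Any cover uses at least 2 routes; among all covering selections none totals below 17.
Greedy by coverage-per-operating cost would pick R3, R4, R5 for 21 — worse than the optimum 17.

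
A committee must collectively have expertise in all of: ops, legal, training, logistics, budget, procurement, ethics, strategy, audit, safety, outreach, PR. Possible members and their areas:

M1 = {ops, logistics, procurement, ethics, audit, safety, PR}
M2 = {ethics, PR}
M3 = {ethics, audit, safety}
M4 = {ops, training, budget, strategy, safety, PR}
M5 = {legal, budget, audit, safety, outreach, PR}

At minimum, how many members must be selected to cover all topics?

M1, M4, M5 together cover {ops, legal, training, logistics, budget, procurement, ethics, strategy, audit, safety, outreach, PR} — every topic.
No 2 of the 5 members cover everything (all 10 pairs fall short), so 3 is minimum.

3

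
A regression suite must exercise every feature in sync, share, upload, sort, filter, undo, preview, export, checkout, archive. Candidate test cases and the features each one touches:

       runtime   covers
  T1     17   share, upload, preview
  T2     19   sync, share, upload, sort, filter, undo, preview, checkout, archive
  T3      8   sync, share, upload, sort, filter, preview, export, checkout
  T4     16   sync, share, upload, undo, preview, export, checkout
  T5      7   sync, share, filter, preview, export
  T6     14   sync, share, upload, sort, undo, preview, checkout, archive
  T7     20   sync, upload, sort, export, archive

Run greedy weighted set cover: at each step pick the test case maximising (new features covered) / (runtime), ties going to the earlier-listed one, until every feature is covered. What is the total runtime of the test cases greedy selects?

Pick 1: T3 adds 8 new (sync, share, upload, sort, filter, preview, export, checkout) at runtime 8 (ratio 8/8).
Pick 2: T6 adds 2 new (undo, archive) at runtime 14 (ratio 2/14).
Greedy total runtime: 8 + 14 = 22. (The true optimum is 21, so greedy overshoots here.)

22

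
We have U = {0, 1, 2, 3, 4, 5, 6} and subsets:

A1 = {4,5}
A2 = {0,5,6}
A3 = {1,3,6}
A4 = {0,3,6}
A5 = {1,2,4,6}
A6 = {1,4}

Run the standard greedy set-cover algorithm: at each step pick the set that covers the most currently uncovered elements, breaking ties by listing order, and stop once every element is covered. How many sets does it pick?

3

Pick 1: A5 covers 4 new elements (1, 2, 4, 6).
Pick 2: A2 covers 2 new elements (0, 5).
Pick 3: A3 covers 1 new elements (3).
Greedy uses 3 sets.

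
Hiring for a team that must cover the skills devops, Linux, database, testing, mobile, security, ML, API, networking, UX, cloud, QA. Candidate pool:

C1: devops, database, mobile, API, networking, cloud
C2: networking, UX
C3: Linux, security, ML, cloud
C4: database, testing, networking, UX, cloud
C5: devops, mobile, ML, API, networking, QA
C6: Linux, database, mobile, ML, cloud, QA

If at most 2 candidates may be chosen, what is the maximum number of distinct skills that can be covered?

10

Choosing C4, C5 covers {devops, database, testing, mobile, ML, API, networking, UX, cloud, QA} — 10 skills.
No choice of 2 candidates does better; here Linux, security are left uncovered.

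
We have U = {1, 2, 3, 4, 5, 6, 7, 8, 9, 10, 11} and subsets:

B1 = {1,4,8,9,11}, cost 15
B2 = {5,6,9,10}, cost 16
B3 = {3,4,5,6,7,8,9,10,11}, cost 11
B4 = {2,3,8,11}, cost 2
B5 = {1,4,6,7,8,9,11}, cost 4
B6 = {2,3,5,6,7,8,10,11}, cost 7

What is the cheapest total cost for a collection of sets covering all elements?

B5, B6 cover every element at cost 4 + 7 = 11.
Any cover uses at least 2 sets; among all covering selections none totals below 11.
Greedy by coverage-per-cost would pick B4, B5, B6 for 13 — worse than the optimum 11.

11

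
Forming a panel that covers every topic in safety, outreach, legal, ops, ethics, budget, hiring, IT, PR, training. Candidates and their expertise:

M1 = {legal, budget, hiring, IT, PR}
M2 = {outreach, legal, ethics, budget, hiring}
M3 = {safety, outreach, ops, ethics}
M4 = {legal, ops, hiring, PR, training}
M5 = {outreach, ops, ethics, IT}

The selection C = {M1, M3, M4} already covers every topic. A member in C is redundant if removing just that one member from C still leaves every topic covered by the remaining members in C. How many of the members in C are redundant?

0

Drop M1: budget, IT uncovered — not redundant.
Drop M3: safety, outreach, ethics uncovered — not redundant.
Drop M4: training uncovered — not redundant.
None of the members in C is redundant.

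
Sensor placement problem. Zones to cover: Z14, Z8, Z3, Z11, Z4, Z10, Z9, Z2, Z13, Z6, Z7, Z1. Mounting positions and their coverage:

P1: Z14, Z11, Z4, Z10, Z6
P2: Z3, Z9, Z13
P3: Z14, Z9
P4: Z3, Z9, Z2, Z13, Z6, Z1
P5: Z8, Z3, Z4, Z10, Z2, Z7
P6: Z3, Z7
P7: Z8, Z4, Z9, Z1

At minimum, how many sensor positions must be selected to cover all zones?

P1, P4, P5 together cover {Z14, Z8, Z3, Z11, Z4, Z10, Z9, Z2, Z13, Z6, Z7, Z1} — every zone.
No 2 of the 7 sensor positions cover everything (all 21 pairs fall short), so 3 is minimum.

3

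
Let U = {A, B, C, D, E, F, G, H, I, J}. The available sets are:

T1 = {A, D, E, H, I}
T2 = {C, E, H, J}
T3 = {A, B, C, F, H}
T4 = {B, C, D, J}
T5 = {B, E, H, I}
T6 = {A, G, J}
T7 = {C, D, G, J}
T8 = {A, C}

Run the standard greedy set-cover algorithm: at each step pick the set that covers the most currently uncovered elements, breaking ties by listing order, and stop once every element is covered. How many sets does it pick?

Pick 1: T1 covers 5 new elements (A, D, E, H, I).
Pick 2: T3 covers 3 new elements (B, C, F).
Pick 3: T6 covers 2 new elements (G, J).
Greedy uses 3 sets.

3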